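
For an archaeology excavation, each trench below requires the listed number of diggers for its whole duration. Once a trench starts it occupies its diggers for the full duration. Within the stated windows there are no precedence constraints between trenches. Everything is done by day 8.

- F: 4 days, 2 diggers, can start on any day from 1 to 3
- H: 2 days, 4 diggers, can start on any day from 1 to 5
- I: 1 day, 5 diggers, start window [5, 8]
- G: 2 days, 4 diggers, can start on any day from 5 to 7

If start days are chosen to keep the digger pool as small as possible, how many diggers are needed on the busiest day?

Early-start (F@1, H@1, I@5, G@5) gives peak 9: d1:6  d2:6  d3:2  d4:2  d5:9  d6:4  d7:0  d8:0.
Shift G→6.
Schedule F@1, H@1, I@5, G@6: d1:6  d2:6  d3:2  d4:2  d5:5  d6:4  d7:4  d8:0 — peak 6.

6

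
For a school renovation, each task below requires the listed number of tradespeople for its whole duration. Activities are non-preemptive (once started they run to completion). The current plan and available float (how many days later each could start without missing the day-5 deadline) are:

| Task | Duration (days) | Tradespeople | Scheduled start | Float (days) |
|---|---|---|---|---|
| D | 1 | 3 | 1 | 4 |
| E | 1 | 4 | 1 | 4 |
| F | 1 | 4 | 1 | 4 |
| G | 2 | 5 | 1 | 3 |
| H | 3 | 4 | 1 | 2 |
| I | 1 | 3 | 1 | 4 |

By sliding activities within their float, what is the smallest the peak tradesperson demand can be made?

8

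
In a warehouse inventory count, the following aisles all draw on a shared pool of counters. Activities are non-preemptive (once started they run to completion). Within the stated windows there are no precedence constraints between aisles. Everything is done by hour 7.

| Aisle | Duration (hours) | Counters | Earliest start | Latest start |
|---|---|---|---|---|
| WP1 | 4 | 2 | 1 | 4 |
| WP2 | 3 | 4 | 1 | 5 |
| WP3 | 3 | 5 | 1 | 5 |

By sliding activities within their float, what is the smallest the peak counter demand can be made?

Early-start (WP1@1, WP2@1, WP3@1) gives peak 11: h1:11  h2:11  h3:11  h4:2  h5:0  h6:0  h7:0.
Shift WP3→5.
Schedule WP1@1, WP2@1, WP3@5: h1:6  h2:6  h3:6  h4:2  h5:5  h6:5  h7:5 — peak 6.

6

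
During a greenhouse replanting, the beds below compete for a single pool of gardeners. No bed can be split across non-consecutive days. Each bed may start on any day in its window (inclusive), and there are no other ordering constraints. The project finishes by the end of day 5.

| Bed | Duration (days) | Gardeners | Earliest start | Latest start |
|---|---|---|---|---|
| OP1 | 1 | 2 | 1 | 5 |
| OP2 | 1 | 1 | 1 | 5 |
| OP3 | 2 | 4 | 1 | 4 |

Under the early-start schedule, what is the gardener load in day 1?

7

At early start, day 1 has: OP1, OP2, OP3.
Demand: 2 + 1 + 4 = 7.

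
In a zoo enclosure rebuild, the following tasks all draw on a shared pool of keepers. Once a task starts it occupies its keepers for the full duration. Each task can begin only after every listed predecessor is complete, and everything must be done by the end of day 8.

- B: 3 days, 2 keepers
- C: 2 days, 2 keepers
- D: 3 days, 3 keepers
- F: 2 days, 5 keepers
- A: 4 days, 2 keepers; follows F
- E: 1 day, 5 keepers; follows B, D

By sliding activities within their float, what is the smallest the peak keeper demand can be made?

Early-start (B@1, C@1, D@1, F@1, A@3, E@4) gives peak 12: d1:12  d2:12  d3:7  d4:7  d5:2  d6:2  d7:0  d8:0.
Shift D→5, F→3, A→5, E→8.
Schedule B@1, C@1, D@5, F@3, A@5, E@8: d1:4  d2:4  d3:7  d4:5  d5:5  d6:5  d7:5  d8:7 — peak 7.

7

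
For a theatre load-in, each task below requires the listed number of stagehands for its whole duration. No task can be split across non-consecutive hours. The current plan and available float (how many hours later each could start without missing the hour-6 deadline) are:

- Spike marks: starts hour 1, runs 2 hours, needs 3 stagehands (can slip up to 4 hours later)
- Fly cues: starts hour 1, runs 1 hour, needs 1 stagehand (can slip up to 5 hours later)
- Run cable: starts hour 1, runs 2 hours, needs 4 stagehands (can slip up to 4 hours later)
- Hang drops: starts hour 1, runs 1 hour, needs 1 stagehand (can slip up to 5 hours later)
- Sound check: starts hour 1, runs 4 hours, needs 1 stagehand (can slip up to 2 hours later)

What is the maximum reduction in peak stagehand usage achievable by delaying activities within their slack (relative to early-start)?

Early-start peak: h1:10  h2:8  h3:1  h4:1  h5:0  h6:0 ⇒ 10.
Leveled (Spike marks@1, Fly cues@3, Run cable@5, Hang drops@3, Sound check@1): h1:4  h2:4  h3:3  h4:1  h5:4  h6:4 ⇒ 4.
Reduction 10 − 4 = 6.

6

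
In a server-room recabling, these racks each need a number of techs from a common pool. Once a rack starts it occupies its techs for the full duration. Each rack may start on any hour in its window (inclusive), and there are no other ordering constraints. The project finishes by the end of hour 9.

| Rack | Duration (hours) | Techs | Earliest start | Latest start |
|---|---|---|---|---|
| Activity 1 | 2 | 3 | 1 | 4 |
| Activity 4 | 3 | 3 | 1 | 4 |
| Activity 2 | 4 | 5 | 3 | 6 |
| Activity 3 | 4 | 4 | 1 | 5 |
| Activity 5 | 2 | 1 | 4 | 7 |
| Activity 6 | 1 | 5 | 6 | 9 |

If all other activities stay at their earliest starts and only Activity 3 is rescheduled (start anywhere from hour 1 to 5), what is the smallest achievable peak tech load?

Activity 3@1: h1:10  h2:10  h3:12  h4:10  h5:6  h6:10  h7:0  h8:0  h9:0 → peak 12
Activity 3@2: h1:6  h2:10  h3:12  h4:10  h5:10  h6:10  h7:0  h8:0  h9:0 → peak 12
Activity 3@3: h1:6  h2:6  h3:12  h4:10  h5:10  h6:14  h7:0  h8:0  h9:0 → peak 14
Activity 3@4: h1:6  h2:6  h3:8  h4:10  h5:10  h6:14  h7:4  h8:0  h9:0 → peak 14
Activity 3@5: h1:6  h2:6  h3:8  h4:6  h5:10  h6:14  h7:4  h8:4  h9:0 → peak 14
Best is Activity 3@1, peak 12.

12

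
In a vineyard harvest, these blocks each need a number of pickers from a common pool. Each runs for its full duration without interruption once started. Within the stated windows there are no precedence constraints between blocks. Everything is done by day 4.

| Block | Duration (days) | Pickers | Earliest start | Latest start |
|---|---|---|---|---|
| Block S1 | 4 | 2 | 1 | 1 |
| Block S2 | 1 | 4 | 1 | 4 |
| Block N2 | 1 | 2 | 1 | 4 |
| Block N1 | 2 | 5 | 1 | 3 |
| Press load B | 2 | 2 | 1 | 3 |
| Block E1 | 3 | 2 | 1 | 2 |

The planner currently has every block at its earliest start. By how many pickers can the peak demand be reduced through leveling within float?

Early-start peak: d1:17  d2:11  d3:4  d4:2 ⇒ 17.
Leveled (Block S1@1, Block S2@1, Block N2@2, Block N1@3, Press load B@1, Block E1@2): d1:8  d2:8  d3:9  d4:9 ⇒ 9.
Reduction 17 − 9 = 8.

8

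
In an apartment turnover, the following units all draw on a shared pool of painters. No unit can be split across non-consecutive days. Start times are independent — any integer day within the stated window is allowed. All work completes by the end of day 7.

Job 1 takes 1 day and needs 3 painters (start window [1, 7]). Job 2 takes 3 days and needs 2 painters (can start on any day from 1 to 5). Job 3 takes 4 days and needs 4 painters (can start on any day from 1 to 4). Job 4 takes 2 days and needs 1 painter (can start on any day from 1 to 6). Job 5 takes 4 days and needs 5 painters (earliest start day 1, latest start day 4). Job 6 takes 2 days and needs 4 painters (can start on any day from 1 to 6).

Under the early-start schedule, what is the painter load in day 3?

11

At early start, day 3 has: Job 2, Job 3, Job 5.
Demand: 2 + 4 + 5 = 11.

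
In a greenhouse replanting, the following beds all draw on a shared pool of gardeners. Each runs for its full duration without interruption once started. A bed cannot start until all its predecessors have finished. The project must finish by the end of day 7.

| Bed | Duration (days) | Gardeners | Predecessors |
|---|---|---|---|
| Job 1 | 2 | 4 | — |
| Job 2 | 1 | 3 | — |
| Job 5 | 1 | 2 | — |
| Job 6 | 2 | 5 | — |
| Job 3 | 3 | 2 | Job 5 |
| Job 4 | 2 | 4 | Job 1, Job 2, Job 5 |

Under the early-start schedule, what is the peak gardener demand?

14

Early-start schedule: Job 1@1, Job 2@1, Job 5@1, Job 6@1, Job 3@2, Job 4@3.
Load per day: day 1: 14, day 2: 11, day 3: 6, day 4: 6, day 5: 0, day 6: 0, day 7: 0.
Peak is 14.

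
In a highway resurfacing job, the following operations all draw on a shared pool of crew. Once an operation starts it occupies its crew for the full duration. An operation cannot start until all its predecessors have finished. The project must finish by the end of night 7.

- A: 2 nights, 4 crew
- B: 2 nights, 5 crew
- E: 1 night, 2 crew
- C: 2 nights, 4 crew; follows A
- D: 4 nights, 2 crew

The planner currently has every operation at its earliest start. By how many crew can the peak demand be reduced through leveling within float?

7

Early-start peak: n1:13  n2:11  n3:6  n4:6  n5:0  n6:0  n7:0 ⇒ 13.
Leveled (A@1, B@5, E@7, C@3, D@1): n1:6  n2:6  n3:6  n4:6  n5:5  n6:5  n7:2 ⇒ 6.
Reduction 13 − 6 = 7.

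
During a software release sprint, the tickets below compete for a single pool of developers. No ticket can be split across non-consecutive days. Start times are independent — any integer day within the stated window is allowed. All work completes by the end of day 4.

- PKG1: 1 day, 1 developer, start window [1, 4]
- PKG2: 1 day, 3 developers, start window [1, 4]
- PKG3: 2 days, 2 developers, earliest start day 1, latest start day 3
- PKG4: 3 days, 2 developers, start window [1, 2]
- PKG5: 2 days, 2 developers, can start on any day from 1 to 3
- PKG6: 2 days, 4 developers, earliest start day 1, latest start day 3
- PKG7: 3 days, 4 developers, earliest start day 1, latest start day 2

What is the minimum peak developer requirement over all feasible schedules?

Early-start (PKG1@1, PKG2@1, PKG3@1, PKG4@1, PKG5@1, PKG6@1, PKG7@1) gives peak 18: d1:18  d2:14  d3:6  d4:0.
Shift PKG6→3, PKG7→2.
Schedule PKG1@1, PKG2@1, PKG3@1, PKG4@1, PKG5@1, PKG6@3, PKG7@2: d1:10  d2:10  d3:10  d4:8 — peak 10.
Total developer-days = 38 over 4 days ⇒ peak ≥ ⌈38/4⌉ = 10, so 10 is optimal.

10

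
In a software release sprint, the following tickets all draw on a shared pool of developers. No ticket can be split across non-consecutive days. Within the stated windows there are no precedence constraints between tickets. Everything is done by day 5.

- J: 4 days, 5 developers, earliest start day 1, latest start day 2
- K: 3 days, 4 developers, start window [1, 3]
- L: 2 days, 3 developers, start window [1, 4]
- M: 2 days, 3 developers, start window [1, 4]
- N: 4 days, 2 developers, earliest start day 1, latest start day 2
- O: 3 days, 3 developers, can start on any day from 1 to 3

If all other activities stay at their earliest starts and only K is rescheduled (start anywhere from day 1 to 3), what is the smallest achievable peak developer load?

16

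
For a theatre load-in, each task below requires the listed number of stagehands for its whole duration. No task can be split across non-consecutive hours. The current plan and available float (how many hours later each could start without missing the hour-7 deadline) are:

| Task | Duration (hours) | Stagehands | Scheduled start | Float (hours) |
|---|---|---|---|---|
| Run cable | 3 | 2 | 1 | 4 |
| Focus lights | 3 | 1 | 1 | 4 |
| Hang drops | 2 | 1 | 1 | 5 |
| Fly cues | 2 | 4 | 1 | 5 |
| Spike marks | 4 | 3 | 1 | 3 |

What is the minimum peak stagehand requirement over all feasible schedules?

Early-start (Run cable@1, Focus lights@1, Hang drops@1, Fly cues@1, Spike marks@1) gives peak 11: h1:11  h2:11  h3:6  h4:3  h5:0  h6:0  h7:0.
Shift Focus lights→4, Hang drops→4, Fly cues→6.
Schedule Run cable@1, Focus lights@4, Hang drops@4, Fly cues@6, Spike marks@1: h1:5  h2:5  h3:5  h4:5  h5:2  h6:5  h7:4 — peak 5.
Total stagehand-hours = 31 over 7 hours ⇒ peak ≥ ⌈31/7⌉ = 5, so 5 is optimal.

5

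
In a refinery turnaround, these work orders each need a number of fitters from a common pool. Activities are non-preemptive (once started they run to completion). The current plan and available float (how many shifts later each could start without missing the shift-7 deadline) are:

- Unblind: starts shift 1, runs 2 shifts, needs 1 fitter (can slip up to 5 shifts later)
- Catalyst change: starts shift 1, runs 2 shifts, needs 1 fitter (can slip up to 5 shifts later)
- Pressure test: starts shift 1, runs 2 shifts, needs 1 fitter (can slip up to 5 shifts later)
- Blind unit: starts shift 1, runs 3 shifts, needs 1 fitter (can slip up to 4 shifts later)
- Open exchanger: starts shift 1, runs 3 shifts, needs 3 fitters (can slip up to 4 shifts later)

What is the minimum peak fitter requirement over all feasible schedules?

3

Early-start (Unblind@1, Catalyst change@1, Pressure test@1, Blind unit@1, Open exchanger@1) gives peak 7: s1:7  s2:7  s3:4  s4:0  s5:0  s6:0  s7:0.
Shift Pressure test→3, Open exchanger→5.
Schedule Unblind@1, Catalyst change@1, Pressure test@3, Blind unit@1, Open exchanger@5: s1:3  s2:3  s3:2  s4:1  s5:3  s6:3  s7:3 — peak 3.
Total fitter-shifts = 18 over 7 shifts ⇒ peak ≥ ⌈18/7⌉ = 3, so 3 is optimal.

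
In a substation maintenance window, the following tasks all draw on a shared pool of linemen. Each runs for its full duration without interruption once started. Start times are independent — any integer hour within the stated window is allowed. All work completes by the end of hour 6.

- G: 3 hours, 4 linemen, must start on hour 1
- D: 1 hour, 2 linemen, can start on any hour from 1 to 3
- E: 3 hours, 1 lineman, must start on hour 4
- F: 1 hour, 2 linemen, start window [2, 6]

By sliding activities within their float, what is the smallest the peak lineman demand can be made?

6

Schedule G@1, D@1, E@4, F@2: h1:6  h2:6  h3:4  h4:1  h5:1  h6:1 — peak 6.
No arrangement of the 15 feasible schedules does better.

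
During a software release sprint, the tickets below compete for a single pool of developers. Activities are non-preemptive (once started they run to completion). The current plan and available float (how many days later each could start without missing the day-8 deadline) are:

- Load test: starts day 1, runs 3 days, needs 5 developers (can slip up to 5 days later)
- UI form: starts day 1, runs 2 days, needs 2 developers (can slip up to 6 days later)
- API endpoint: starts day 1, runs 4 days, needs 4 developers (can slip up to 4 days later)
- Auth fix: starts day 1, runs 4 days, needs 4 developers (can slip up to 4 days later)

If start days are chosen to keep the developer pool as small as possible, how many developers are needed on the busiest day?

8

Early-start (Load test@1, UI form@1, API endpoint@1, Auth fix@1) gives peak 15: d1:15  d2:15  d3:13  d4:8  d5:0  d6:0  d7:0  d8:0.
Shift API endpoint→4, Auth fix→4.
Schedule Load test@1, UI form@1, API endpoint@4, Auth fix@4: d1:7  d2:7  d3:5  d4:8  d5:8  d6:8  d7:8  d8:0 — peak 8.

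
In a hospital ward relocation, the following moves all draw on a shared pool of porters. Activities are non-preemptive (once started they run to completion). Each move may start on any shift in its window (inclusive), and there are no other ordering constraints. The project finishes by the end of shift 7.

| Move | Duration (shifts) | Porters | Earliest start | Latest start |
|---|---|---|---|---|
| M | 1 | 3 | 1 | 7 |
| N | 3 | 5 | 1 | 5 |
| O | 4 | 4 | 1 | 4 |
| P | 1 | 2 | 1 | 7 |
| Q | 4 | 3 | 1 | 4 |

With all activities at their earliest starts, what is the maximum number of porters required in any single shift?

17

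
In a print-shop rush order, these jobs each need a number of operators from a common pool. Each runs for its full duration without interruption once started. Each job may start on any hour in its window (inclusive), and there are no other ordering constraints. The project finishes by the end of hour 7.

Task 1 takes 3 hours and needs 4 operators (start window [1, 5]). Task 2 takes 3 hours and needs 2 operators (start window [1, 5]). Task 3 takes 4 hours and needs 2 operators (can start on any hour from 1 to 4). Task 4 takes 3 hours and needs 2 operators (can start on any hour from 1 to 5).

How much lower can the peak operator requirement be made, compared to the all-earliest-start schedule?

4

Early-start peak: h1:10  h2:10  h3:10  h4:2  h5:0  h6:0  h7:0 ⇒ 10.
Leveled (Task 1@1, Task 2@1, Task 3@4, Task 4@4): h1:6  h2:6  h3:6  h4:4  h5:4  h6:4  h7:2 ⇒ 6.
Reduction 10 − 6 = 4.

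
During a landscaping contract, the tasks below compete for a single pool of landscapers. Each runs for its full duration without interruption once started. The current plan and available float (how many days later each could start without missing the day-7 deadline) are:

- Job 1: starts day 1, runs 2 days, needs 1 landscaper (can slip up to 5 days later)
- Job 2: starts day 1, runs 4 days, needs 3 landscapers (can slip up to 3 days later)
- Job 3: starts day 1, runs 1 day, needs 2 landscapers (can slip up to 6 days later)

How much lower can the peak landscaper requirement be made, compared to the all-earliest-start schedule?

3

Early-start peak: d1:6  d2:4  d3:3  d4:3  d5:0  d6:0  d7:0 ⇒ 6.
Leveled (Job 1@1, Job 2@3, Job 3@1): d1:3  d2:1  d3:3  d4:3  d5:3  d6:3  d7:0 ⇒ 3.
Reduction 6 − 3 = 3.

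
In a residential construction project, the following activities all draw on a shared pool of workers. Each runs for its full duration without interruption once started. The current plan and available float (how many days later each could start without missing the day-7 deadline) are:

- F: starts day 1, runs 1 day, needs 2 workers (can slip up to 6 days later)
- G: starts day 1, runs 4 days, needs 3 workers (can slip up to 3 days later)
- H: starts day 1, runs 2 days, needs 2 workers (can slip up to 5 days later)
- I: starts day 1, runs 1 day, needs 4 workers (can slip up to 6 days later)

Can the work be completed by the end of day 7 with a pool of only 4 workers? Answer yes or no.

Schedule F@1, G@3, H@1, I@7: d1:4  d2:2  d3:3  d4:3  d5:3  d6:3  d7:4 — peak 4 ≤ 4.

yes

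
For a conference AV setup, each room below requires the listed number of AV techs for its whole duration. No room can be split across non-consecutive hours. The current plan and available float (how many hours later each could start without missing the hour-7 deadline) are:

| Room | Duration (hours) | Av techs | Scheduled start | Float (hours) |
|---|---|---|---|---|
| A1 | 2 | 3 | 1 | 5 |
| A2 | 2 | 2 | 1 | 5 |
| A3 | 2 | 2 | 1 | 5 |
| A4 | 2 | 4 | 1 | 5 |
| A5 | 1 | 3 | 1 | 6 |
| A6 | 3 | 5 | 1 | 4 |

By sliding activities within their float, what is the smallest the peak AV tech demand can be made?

7

Early-start (A1@1, A2@1, A3@1, A4@1, A5@1, A6@1) gives peak 19: h1:19  h2:16  h3:5  h4:0  h5:0  h6:0  h7:0.
Shift A4→3, A5→3, A6→5.
Schedule A1@1, A2@1, A3@1, A4@3, A5@3, A6@5: h1:7  h2:7  h3:7  h4:4  h5:5  h6:5  h7:5 — peak 7.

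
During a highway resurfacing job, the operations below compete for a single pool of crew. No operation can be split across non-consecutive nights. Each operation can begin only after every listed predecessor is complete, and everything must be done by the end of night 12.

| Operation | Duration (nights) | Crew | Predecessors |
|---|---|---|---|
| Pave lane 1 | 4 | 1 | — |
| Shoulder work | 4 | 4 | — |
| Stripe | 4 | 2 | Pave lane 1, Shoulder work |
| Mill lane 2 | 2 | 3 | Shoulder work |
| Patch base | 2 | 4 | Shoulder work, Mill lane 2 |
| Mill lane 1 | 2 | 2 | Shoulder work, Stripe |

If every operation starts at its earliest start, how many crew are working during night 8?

At early start, night 8 has: Stripe, Patch base.
Demand: 2 + 4 = 6.

6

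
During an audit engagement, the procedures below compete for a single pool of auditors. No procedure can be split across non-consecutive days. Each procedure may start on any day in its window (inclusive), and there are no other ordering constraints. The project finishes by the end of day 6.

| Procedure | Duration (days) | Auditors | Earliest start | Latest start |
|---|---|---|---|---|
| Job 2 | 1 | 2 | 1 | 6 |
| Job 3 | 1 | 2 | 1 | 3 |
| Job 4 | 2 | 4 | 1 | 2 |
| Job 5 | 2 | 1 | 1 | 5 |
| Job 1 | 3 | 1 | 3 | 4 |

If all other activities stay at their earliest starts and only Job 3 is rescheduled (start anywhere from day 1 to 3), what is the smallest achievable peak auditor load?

7

Job 3@1: d1:9  d2:5  d3:1  d4:1  d5:1  d6:0 → peak 9
Job 3@2: d1:7  d2:7  d3:1  d4:1  d5:1  d6:0 → peak 7
Job 3@3: d1:7  d2:5  d3:3  d4:1  d5:1  d6:0 → peak 7
Best is Job 3@2, peak 7.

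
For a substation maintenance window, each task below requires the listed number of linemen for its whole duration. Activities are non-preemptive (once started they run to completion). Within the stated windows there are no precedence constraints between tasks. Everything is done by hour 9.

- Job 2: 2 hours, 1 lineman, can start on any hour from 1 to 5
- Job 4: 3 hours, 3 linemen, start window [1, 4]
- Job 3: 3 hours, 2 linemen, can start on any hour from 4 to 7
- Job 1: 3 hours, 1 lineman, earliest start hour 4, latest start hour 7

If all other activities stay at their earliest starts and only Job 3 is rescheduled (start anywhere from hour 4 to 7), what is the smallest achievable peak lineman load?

4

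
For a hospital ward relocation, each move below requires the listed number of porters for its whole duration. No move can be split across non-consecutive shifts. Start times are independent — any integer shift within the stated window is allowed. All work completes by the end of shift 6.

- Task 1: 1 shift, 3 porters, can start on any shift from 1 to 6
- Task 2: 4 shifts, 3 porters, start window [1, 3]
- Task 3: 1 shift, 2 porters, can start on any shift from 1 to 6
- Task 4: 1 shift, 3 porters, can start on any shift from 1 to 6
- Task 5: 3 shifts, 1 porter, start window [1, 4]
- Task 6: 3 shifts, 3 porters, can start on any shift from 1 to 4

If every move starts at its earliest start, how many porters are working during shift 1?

15

At early start, shift 1 has: Task 1, Task 2, Task 3, Task 4, Task 5, Task 6.
Demand: 3 + 3 + 2 + 3 + 1 + 3 = 15.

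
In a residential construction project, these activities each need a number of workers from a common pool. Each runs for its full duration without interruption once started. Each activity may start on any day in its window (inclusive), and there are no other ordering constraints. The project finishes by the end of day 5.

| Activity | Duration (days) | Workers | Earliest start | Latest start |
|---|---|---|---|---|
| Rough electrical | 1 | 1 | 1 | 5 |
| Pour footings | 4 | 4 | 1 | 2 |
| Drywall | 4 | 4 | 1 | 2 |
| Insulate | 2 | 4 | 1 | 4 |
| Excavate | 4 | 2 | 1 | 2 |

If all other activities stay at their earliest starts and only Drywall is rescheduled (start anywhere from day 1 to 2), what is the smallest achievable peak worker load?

Drywall@1: d1:15  d2:14  d3:10  d4:10  d5:0 → peak 15
Drywall@2: d1:11  d2:14  d3:10  d4:10  d5:4 → peak 14
Best is Drywall@2, peak 14.

14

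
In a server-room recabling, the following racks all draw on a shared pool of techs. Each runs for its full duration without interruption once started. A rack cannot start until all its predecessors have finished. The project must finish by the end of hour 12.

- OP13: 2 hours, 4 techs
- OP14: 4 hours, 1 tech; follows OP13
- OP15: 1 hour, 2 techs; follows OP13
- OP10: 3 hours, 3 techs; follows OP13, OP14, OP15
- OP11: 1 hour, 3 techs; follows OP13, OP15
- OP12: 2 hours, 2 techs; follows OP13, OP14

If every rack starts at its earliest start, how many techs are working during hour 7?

At early start, hour 7 has: OP10, OP12.
Demand: 3 + 2 = 5.

5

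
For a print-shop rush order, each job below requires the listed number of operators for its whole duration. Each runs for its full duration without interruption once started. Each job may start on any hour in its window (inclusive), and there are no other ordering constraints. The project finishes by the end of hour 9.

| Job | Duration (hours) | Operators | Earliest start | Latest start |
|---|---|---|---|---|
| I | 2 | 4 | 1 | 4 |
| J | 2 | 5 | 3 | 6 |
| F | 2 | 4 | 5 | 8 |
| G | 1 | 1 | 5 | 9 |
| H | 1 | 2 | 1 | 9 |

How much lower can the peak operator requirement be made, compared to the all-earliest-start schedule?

Early-start peak: h1:6  h2:4  h3:5  h4:5  h5:5  h6:4  h7:0  h8:0  h9:0 ⇒ 6.
Leveled (I@1, J@3, F@5, G@5, H@7): h1:4  h2:4  h3:5  h4:5  h5:5  h6:4  h7:2  h8:0  h9:0 ⇒ 5.
Reduction 6 − 5 = 1.

1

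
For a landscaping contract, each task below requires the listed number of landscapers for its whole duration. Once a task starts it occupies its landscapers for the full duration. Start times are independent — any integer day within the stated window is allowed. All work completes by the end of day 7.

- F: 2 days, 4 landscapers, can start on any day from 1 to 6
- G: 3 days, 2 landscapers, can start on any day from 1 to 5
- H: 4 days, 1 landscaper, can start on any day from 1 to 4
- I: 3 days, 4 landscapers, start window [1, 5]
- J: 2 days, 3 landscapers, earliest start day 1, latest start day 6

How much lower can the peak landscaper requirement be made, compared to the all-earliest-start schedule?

8

Early-start peak: d1:14  d2:14  d3:7  d4:1  d5:0  d6:0  d7:0 ⇒ 14.
Leveled (F@1, G@1, H@3, I@5, J@3): d1:6  d2:6  d3:6  d4:4  d5:5  d6:5  d7:4 ⇒ 6.
Reduction 14 − 6 = 8.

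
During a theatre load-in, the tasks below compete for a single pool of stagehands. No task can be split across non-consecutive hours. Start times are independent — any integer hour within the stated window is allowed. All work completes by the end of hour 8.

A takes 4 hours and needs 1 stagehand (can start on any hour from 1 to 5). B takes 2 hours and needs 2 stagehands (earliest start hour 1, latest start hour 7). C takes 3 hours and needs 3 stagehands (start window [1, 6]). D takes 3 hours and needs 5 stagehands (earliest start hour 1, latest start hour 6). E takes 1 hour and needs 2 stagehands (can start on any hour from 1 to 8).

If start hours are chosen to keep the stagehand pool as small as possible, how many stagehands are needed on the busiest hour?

5

Early-start (A@1, B@1, C@1, D@1, E@1) gives peak 13: h1:13  h2:11  h3:9  h4:1  h5:0  h6:0  h7:0  h8:0.
Shift C→3, D→6.
Schedule A@1, B@1, C@3, D@6, E@1: h1:5  h2:3  h3:4  h4:4  h5:3  h6:5  h7:5  h8:5 — peak 5.
Total stagehand-hours = 34 over 8 hours ⇒ peak ≥ ⌈34/8⌉ = 5, so 5 is optimal.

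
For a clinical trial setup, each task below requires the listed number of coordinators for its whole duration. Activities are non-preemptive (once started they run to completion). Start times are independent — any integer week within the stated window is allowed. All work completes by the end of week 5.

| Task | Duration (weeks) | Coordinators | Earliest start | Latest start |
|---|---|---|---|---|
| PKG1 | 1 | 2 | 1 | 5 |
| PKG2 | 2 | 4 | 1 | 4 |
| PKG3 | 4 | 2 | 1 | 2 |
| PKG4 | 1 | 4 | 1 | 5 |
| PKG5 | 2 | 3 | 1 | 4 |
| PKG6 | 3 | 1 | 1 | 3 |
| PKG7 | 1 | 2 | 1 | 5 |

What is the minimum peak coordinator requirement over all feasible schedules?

7

Early-start (PKG1@1, PKG2@1, PKG3@1, PKG4@1, PKG5@1, PKG6@1, PKG7@1) gives peak 18: w1:18  w2:10  w3:3  w4:2  w5:0.
Shift PKG3→2, PKG4→3, PKG5→4, PKG7→4.
Schedule PKG1@1, PKG2@1, PKG3@2, PKG4@3, PKG5@4, PKG6@1, PKG7@4: w1:7  w2:7  w3:7  w4:7  w5:5 — peak 7.
Total coordinator-weeks = 33 over 5 weeks ⇒ peak ≥ ⌈33/5⌉ = 7, so 7 is optimal.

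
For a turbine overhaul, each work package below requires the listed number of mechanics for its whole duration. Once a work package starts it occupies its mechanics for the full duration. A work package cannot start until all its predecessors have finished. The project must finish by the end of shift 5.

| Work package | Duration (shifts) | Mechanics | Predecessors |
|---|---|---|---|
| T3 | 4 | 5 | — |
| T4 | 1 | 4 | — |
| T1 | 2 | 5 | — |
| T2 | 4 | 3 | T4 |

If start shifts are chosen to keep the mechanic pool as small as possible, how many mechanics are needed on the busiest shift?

13

Early-start (T3@1, T4@1, T1@1, T2@2) gives peak 14: s1:14  s2:13  s3:8  s4:8  s5:3.
Shift T1→2.
Schedule T3@1, T4@1, T1@2, T2@2: s1:9  s2:13  s3:13  s4:8  s5:3 — peak 13.
No arrangement of the 8 feasible schedules does better.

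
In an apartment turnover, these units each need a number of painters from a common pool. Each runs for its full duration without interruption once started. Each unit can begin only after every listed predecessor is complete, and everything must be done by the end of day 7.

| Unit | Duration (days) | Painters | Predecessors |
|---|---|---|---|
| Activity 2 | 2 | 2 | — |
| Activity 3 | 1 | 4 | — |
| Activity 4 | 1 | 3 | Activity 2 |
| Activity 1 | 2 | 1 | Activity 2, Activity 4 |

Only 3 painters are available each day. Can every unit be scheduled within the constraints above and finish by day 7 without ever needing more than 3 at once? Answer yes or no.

The minimum achievable peak is 4; 3 < 4, so no feasible schedule stays within the cap.

no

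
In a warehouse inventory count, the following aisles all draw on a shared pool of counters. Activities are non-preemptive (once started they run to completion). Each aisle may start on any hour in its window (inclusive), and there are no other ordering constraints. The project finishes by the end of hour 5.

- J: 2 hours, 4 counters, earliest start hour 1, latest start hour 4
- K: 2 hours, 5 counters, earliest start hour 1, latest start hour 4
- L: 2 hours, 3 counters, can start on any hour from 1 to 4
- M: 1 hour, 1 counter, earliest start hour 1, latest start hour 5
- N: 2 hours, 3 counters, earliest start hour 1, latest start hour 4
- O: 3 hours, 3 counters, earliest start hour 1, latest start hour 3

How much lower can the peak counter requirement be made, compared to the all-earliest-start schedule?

Early-start peak: h1:19  h2:18  h3:3  h4:0  h5:0 ⇒ 19.
Leveled (J@1, K@1, L@3, M@3, N@4, O@3): h1:9  h2:9  h3:7  h4:9  h5:6 ⇒ 9.
Reduction 19 − 9 = 10.

10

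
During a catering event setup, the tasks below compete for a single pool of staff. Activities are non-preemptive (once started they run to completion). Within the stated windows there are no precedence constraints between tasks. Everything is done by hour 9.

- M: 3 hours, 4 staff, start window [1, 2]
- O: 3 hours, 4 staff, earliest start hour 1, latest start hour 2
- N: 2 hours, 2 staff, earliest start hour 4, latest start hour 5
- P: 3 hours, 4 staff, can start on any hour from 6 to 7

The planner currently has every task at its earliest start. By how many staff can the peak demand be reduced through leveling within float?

0

Early-start peak: h1:8  h2:8  h3:8  h4:2  h5:2  h6:4  h7:4  h8:4  h9:0 ⇒ 8.
Leveled (M@1, O@1, N@4, P@6): h1:8  h2:8  h3:8  h4:2  h5:2  h6:4  h7:4  h8:4  h9:0 ⇒ 8.
Reduction 8 − 8 = 0.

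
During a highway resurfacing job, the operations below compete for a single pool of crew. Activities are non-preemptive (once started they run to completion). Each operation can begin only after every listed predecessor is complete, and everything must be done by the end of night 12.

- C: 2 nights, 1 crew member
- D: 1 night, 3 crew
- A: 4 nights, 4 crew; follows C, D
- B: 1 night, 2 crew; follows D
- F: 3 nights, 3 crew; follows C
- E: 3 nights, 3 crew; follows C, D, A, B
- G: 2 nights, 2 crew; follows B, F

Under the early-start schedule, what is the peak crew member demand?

7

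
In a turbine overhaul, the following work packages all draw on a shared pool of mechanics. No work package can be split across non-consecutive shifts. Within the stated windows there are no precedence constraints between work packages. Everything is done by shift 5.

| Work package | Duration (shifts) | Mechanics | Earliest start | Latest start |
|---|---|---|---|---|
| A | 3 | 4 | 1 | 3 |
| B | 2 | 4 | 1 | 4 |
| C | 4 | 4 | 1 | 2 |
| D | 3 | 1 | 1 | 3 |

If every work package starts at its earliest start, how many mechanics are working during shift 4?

4

At early start, shift 4 has: C.
Demand: 4 = 4.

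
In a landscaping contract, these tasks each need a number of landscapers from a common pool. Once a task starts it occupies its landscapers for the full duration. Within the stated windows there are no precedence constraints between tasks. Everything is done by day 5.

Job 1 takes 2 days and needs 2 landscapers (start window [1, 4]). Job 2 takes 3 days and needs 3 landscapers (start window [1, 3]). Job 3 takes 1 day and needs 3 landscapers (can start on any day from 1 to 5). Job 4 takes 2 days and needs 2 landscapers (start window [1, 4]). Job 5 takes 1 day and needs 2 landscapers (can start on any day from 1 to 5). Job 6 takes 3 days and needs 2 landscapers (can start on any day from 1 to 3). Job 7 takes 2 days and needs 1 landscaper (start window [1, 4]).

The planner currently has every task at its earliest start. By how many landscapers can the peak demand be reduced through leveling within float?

9

Early-start peak: d1:15  d2:10  d3:5  d4:0  d5:0 ⇒ 15.
Leveled (Job 1@1, Job 2@3, Job 3@5, Job 4@1, Job 5@1, Job 6@2, Job 7@3): d1:6  d2:6  d3:6  d4:6  d5:6 ⇒ 6.
Reduction 15 − 6 = 9.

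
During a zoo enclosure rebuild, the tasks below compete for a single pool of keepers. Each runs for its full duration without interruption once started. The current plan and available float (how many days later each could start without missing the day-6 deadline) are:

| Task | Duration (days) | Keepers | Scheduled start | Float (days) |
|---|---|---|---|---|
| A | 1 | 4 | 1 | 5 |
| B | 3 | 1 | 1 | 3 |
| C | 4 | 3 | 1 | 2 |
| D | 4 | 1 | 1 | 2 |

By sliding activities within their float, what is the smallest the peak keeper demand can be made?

5

Early-start (A@1, B@1, C@1, D@1) gives peak 9: d1:9  d2:5  d3:5  d4:4  d5:0  d6:0.
Shift C→2, D→2.
Schedule A@1, B@1, C@2, D@2: d1:5  d2:5  d3:5  d4:4  d5:4  d6:0 — peak 5.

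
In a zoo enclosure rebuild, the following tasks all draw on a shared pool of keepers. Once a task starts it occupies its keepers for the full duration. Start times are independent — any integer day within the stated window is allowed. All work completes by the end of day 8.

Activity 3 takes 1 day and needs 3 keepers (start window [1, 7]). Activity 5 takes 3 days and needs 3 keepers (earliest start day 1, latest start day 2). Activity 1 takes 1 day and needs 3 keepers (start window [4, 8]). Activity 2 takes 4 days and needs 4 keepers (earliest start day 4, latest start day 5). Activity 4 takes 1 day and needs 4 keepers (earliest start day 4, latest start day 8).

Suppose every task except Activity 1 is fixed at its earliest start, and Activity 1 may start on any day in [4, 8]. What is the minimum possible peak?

8

Activity 1@4: d1:6  d2:3  d3:3  d4:11  d5:4  d6:4  d7:4  d8:0 → peak 11
Activity 1@5: d1:6  d2:3  d3:3  d4:8  d5:7  d6:4  d7:4  d8:0 → peak 8
Activity 1@6: d1:6  d2:3  d3:3  d4:8  d5:4  d6:7  d7:4  d8:0 → peak 8
Activity 1@7: d1:6  d2:3  d3:3  d4:8  d5:4  d6:4  d7:7  d8:0 → peak 8
Activity 1@8: d1:6  d2:3  d3:3  d4:8  d5:4  d6:4  d7:4  d8:3 → peak 8
Best is Activity 1@5, peak 8.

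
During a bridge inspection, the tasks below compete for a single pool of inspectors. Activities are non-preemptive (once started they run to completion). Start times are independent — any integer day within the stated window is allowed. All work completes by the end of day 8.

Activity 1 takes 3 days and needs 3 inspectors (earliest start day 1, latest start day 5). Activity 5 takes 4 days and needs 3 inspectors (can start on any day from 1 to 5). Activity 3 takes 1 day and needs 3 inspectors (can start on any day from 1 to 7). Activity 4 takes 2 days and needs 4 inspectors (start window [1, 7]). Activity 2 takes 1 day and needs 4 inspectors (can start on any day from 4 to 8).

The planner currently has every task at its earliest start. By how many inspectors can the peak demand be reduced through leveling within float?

Early-start peak: d1:13  d2:10  d3:6  d4:7  d5:0  d6:0  d7:0  d8:0 ⇒ 13.
Leveled (Activity 1@1, Activity 5@1, Activity 3@4, Activity 4@5, Activity 2@7): d1:6  d2:6  d3:6  d4:6  d5:4  d6:4  d7:4  d8:0 ⇒ 6.
Reduction 13 − 6 = 7.

7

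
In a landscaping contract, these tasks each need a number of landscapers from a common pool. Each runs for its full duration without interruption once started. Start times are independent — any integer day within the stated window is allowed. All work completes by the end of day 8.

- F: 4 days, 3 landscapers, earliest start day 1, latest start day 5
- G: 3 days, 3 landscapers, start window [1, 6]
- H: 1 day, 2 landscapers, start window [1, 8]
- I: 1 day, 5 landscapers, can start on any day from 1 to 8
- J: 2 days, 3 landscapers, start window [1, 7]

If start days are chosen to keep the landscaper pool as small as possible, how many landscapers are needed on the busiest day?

6

Early-start (F@1, G@1, H@1, I@1, J@1) gives peak 16: d1:16  d2:9  d3:6  d4:3  d5:0  d6:0  d7:0  d8:0.
Shift H→4, I→5, J→6.
Schedule F@1, G@1, H@4, I@5, J@6: d1:6  d2:6  d3:6  d4:5  d5:5  d6:3  d7:3  d8:0 — peak 6.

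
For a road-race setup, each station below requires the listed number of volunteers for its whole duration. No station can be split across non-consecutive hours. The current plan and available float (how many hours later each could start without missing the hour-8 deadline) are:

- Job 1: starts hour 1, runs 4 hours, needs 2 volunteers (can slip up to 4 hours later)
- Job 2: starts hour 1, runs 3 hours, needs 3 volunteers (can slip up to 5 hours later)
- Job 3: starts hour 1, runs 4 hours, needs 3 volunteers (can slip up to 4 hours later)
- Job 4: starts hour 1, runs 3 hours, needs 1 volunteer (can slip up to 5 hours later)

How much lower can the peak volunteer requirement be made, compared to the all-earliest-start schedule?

Early-start peak: h1:9  h2:9  h3:9  h4:5  h5:0  h6:0  h7:0  h8:0 ⇒ 9.
Leveled (Job 1@1, Job 2@1, Job 3@4, Job 4@5): h1:5  h2:5  h3:5  h4:5  h5:4  h6:4  h7:4  h8:0 ⇒ 5.
Reduction 9 − 5 = 4.

4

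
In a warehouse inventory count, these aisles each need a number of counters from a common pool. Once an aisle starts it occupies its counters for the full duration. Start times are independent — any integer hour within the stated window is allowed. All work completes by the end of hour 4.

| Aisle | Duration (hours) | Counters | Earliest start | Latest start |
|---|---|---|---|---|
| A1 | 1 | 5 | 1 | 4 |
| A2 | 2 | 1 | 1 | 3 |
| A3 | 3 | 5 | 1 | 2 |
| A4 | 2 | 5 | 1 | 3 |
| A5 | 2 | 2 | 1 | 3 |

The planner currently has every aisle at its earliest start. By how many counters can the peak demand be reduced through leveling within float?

Early-start peak: h1:18  h2:13  h3:5  h4:0 ⇒ 18.
Leveled (A1@1, A2@1, A3@2, A4@3, A5@1): h1:8  h2:8  h3:10  h4:10 ⇒ 10.
Reduction 18 − 10 = 8.

8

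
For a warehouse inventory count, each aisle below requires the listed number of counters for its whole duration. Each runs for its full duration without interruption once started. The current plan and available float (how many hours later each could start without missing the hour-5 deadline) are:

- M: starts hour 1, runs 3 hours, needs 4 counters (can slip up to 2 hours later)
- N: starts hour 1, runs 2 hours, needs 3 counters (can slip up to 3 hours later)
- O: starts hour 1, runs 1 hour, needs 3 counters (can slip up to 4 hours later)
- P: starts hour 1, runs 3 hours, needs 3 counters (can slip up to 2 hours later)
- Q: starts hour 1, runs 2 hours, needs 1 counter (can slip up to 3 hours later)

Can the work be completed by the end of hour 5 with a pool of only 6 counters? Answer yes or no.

no

Total counter-hours = 32; over 5 hours the average is 32/5 > 6, so some hour must exceed 6.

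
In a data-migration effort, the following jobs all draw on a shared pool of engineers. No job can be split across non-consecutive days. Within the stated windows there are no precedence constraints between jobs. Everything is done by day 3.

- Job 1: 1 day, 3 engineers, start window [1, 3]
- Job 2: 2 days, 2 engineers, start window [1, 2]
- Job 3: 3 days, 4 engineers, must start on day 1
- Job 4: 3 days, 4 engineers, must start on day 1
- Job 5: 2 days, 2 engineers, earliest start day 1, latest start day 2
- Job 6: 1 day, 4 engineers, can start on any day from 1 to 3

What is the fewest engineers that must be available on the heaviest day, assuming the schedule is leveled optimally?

Early-start (Job 1@1, Job 2@1, Job 3@1, Job 4@1, Job 5@1, Job 6@1) gives peak 19: d1:19  d2:12  d3:8.
Shift Job 5→2, Job 6→3.
Schedule Job 1@1, Job 2@1, Job 3@1, Job 4@1, Job 5@2, Job 6@3: d1:13  d2:12  d3:14 — peak 14.

14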